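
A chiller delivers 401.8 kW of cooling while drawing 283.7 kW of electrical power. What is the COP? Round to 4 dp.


COP = 401.8 / 283.7 = 1.4163

1.4163


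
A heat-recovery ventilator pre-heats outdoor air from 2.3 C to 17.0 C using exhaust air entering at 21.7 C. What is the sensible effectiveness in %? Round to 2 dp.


eff = (17.0-2.3)/(21.7-2.3)*100 = 75.77 %

75.77 %


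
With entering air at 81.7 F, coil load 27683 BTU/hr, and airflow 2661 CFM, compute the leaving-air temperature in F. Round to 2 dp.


dT = 27683/(1.08*2661) = 9.6326
T_leave = 81.7 - 9.6326 = 72.07 F

72.07 F


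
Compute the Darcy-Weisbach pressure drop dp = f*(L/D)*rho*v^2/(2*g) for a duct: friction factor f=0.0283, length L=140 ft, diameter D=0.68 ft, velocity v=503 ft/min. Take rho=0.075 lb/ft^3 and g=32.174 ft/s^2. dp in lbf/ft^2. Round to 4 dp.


v_fps = 503/60 = 8.3833 ft/s
dp = 0.0283*(140/0.68)*0.075*8.3833^2/(2*32.174) = 0.4773 lbf/ft^2

0.4773 lbf/ft^2


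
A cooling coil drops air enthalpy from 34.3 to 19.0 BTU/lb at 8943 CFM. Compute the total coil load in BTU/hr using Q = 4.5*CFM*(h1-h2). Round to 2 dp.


Q = 4.5 * 8943 * (34.3 - 19.0) = 615725.55 BTU/hr

615725.55 BTU/hr


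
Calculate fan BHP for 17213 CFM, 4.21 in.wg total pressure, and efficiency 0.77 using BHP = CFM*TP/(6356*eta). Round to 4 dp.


BHP = 17213 * 4.21 / (6356 * 0.77) = 14.8069 hp

14.8069 hp


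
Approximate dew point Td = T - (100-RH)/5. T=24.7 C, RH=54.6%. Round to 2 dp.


Td = 24.7 - (100-54.6)/5 = 15.62 C

15.62 C


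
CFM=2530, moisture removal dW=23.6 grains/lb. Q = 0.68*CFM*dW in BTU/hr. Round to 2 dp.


Q = 0.68 * 2530 * 23.6 = 40601.44 BTU/hr

40601.44 BTU/hr


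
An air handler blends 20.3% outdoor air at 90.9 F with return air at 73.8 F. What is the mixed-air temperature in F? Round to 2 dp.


T_mix = 73.8 + (20.3/100)*(90.9-73.8) = 77.27 F

77.27 F


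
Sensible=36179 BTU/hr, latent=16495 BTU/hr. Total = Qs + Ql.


Qt = 36179 + 16495 = 52674 BTU/hr

52674 BTU/hr


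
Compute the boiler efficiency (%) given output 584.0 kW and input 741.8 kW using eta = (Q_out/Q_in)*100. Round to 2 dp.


eta = (584.0/741.8)*100 = 78.73 %

78.73 %


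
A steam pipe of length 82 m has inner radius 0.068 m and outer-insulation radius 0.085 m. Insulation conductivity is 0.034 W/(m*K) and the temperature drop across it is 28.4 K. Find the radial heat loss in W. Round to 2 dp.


Q = 2*pi*0.034*82*28.4/ln(0.085/0.068) = 2229.50 W

2229.50 W


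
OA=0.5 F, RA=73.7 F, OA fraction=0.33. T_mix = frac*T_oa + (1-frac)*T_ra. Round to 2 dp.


T_mix = 0.33*0.5 + 0.67*73.7 = 49.54 F

49.54 F


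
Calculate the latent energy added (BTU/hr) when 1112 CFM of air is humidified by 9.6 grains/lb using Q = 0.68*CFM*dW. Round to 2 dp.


Q = 0.68 * 1112 * 9.6 = 7259.14 BTU/hr

7259.14 BTU/hr


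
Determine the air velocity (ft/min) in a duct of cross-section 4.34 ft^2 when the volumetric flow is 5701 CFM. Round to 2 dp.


V = 5701 / 4.34 = 1313.59 ft/min

1313.59 ft/min


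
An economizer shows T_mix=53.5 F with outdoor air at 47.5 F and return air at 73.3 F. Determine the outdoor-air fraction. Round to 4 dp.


frac = (53.5 - 73.3) / (47.5 - 73.3) = 0.7674

0.7674


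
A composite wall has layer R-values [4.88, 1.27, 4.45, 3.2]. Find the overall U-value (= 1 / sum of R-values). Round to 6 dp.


R_total = 4.88 + 1.27 + 4.45 + 3.2 = 13.80
U = 1/13.80 = 0.072464

0.072464


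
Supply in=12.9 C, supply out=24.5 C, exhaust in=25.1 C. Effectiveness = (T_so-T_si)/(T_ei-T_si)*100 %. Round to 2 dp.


eff = (24.5-12.9)/(25.1-12.9)*100 = 95.08 %

95.08 %


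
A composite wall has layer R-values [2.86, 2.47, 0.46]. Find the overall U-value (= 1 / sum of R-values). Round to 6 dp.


R_total = 2.86 + 2.47 + 0.46 = 5.79
U = 1/5.79 = 0.172712

0.172712


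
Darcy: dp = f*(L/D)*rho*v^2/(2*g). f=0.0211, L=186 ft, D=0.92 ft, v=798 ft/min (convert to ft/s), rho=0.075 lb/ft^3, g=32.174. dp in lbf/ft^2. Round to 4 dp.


v_fps = 798/60 = 13.3 ft/s
dp = 0.0211*(186/0.92)*0.075*13.3^2/(2*32.174) = 0.8795 lbf/ft^2

0.8795 lbf/ft^2


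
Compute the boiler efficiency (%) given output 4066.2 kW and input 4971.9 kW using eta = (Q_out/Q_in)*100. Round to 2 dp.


eta = (4066.2/4971.9)*100 = 81.78 %

81.78 %


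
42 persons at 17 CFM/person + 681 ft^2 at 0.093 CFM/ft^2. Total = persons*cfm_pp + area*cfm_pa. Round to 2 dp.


Total = 42*17 + 681*0.093 = 777.33 CFM

777.33 CFM


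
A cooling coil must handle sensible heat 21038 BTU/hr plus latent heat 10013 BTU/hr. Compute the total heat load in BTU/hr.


Qt = 21038 + 10013 = 31051 BTU/hr

31051 BTU/hr


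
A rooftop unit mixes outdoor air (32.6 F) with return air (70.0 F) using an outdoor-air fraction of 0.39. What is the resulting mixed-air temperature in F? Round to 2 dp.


T_mix = 0.39*32.6 + 0.61*70.0 = 55.41 F

55.41 F


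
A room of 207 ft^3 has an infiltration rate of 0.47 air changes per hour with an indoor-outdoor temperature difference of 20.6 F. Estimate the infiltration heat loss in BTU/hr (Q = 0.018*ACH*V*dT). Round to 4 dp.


Q = 0.018 * 0.47 * 207 * 20.6 = 36.0751 BTU/hr

36.0751 BTU/hr


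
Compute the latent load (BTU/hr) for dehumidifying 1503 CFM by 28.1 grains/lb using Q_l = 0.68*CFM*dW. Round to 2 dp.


Q = 0.68 * 1503 * 28.1 = 28719.32 BTU/hr

28719.32 BTU/hr


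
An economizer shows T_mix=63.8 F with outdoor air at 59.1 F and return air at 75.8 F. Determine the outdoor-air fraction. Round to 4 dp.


frac = (63.8 - 75.8) / (59.1 - 75.8) = 0.7186

0.7186


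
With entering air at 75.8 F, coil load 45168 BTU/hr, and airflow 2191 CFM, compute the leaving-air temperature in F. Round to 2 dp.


dT = 45168/(1.08*2191) = 19.0882
T_leave = 75.8 - 19.0882 = 56.71 F

56.71 F


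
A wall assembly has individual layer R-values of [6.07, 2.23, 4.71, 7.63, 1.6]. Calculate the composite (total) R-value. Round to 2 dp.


R_total = 6.07 + 2.23 + 4.71 + 7.63 + 1.6 = 22.24

22.24


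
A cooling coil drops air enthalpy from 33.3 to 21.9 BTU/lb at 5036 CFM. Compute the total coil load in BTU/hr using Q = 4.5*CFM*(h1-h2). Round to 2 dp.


Q = 4.5 * 5036 * (33.3 - 21.9) = 258346.80 BTU/hr

258346.80 BTU/hr


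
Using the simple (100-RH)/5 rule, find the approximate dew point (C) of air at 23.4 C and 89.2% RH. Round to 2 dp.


Td = 23.4 - (100-89.2)/5 = 21.24 C

21.24 C


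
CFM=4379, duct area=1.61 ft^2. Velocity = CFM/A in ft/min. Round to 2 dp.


V = 4379 / 1.61 = 2719.88 ft/min

2719.88 ft/min


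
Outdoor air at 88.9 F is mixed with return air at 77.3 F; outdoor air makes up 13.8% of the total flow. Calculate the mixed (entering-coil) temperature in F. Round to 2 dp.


T_mix = 77.3 + (13.8/100)*(88.9-77.3) = 78.90 F

78.90 F


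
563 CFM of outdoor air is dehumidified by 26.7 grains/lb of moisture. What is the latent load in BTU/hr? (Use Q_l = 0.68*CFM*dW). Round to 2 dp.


Q = 0.68 * 563 * 26.7 = 10221.83 BTU/hr

10221.83 BTU/hr


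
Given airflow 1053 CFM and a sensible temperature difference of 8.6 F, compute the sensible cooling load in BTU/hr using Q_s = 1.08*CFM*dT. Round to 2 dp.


Q = 1.08 * 1053 * 8.6 = 9780.26 BTU/hr

9780.26 BTU/hr


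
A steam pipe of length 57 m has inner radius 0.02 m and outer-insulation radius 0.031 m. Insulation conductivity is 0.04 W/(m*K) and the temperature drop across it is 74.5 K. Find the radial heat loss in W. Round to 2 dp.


Q = 2*pi*0.04*57*74.5/ln(0.031/0.02) = 2435.25 W

2435.25 W


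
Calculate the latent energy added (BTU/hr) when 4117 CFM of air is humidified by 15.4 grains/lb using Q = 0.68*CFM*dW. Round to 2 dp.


Q = 0.68 * 4117 * 15.4 = 43113.22 BTU/hr

43113.22 BTU/hr


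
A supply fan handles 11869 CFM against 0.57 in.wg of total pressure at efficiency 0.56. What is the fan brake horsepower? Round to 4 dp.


BHP = 11869 * 0.57 / (6356 * 0.56) = 1.9007 hp

1.9007 hp


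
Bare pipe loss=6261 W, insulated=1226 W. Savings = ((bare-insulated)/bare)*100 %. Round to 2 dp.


Savings = ((6261-1226)/6261)*100 = 80.42 %

80.42 %


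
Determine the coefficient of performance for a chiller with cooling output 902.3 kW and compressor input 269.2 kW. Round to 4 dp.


COP = 902.3 / 269.2 = 3.3518

3.3518


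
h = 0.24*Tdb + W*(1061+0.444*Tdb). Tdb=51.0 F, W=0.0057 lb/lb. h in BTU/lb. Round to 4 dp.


h = 0.24*51.0 + 0.0057*(1061+0.444*51.0) = 18.4168 BTU/lb

18.4168 BTU/lb


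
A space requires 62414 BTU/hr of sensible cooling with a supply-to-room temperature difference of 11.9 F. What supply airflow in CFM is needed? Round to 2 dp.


CFM = 62414 / (1.08 * 11.9) = 4856.36

4856.36 CFM


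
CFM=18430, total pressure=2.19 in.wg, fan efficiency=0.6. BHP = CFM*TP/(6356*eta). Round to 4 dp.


BHP = 18430 * 2.19 / (6356 * 0.6) = 10.5836 hp

10.5836 hp


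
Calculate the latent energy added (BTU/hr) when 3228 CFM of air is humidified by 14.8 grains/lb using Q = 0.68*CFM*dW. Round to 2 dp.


Q = 0.68 * 3228 * 14.8 = 32486.59 BTU/hr

32486.59 BTU/hr


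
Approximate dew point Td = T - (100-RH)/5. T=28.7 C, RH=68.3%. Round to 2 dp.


Td = 28.7 - (100-68.3)/5 = 22.36 C

22.36 C


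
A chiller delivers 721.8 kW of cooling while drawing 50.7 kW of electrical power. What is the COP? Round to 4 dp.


COP = 721.8 / 50.7 = 14.2367

14.2367


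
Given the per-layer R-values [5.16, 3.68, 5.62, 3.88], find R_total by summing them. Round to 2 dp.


R_total = 5.16 + 3.68 + 5.62 + 3.88 = 18.34

18.34


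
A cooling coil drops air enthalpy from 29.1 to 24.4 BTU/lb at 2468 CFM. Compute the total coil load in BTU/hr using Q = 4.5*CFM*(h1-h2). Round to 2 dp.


Q = 4.5 * 2468 * (29.1 - 24.4) = 52198.20 BTU/hr

52198.20 BTU/hr


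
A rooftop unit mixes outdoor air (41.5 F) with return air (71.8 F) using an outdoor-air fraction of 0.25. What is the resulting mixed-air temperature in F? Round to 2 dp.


T_mix = 0.25*41.5 + 0.75*71.8 = 64.23 F

64.23 F


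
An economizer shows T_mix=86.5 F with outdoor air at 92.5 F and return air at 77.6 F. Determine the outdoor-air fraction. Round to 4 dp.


frac = (86.5 - 77.6) / (92.5 - 77.6) = 0.5973

0.5973


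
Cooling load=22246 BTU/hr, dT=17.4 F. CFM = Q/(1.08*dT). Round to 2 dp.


CFM = 22246 / (1.08 * 17.4) = 1183.80

1183.80 CFM


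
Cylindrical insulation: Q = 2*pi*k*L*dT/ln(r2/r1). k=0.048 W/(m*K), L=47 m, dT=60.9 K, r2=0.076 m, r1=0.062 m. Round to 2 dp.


Q = 2*pi*0.048*47*60.9/ln(0.076/0.062) = 4239.95 W

4239.95 W


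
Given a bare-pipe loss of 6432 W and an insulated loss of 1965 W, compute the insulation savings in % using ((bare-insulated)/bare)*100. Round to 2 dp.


Savings = ((6432-1965)/6432)*100 = 69.45 %

69.45 %


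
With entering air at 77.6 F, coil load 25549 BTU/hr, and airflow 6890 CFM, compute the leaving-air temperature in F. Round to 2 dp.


dT = 25549/(1.08*6890) = 3.4335
T_leave = 77.6 - 3.4335 = 74.17 F

74.17 F


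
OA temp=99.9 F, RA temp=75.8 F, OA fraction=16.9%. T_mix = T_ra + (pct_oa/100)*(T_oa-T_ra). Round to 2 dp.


T_mix = 75.8 + (16.9/100)*(99.9-75.8) = 79.87 F

79.87 F


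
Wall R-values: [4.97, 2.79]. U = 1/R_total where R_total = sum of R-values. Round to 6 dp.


R_total = 4.97 + 2.79 = 7.76
U = 1/7.76 = 0.128866

0.128866


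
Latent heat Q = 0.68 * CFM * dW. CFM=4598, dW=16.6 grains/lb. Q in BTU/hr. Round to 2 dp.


Q = 0.68 * 4598 * 16.6 = 51902.22 BTU/hr

51902.22 BTU/hr


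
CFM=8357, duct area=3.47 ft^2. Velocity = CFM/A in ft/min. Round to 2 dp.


V = 8357 / 3.47 = 2408.36 ft/min

2408.36 ft/min


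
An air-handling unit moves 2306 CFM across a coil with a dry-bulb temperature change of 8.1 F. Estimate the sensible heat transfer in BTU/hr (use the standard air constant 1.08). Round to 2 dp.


Q = 1.08 * 2306 * 8.1 = 20172.89 BTU/hr

20172.89 BTU/hr


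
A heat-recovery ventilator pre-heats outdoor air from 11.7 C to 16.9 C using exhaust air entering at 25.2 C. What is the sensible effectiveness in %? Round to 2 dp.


eff = (16.9-11.7)/(25.2-11.7)*100 = 38.52 %

38.52 %


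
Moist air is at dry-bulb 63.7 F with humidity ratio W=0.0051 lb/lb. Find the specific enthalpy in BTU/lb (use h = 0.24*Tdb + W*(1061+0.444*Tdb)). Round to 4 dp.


h = 0.24*63.7 + 0.0051*(1061+0.444*63.7) = 20.8433 BTU/lb

20.8433 BTU/lb


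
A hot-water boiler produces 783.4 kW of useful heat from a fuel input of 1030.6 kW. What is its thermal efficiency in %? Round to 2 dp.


eta = (783.4/1030.6)*100 = 76.01 %

76.01 %


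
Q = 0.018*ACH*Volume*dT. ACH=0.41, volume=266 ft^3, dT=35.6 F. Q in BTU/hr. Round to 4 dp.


Q = 0.018 * 0.41 * 266 * 35.6 = 69.8856 BTU/hr

69.8856 BTU/hr


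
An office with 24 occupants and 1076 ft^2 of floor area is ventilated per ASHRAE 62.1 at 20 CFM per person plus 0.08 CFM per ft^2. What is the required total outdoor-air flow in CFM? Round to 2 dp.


Total = 24*20 + 1076*0.08 = 566.08 CFM

566.08 CFM


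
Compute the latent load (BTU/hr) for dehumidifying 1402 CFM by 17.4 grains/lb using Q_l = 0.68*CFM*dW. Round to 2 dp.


Q = 0.68 * 1402 * 17.4 = 16588.46 BTU/hr

16588.46 BTU/hr


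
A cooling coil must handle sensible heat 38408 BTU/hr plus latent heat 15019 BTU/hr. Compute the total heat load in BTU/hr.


Qt = 38408 + 15019 = 53427 BTU/hr

53427 BTU/hr


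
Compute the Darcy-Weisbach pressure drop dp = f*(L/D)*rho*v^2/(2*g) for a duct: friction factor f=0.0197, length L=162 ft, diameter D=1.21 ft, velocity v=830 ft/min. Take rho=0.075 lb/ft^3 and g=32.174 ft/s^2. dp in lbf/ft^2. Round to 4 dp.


v_fps = 830/60 = 13.8333 ft/s
dp = 0.0197*(162/1.21)*0.075*13.8333^2/(2*32.174) = 0.5883 lbf/ft^2

0.5883 lbf/ft^2


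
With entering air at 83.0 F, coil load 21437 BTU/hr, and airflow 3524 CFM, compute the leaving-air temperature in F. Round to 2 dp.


dT = 21437/(1.08*3524) = 5.6325
T_leave = 83.0 - 5.6325 = 77.37 F

77.37 F


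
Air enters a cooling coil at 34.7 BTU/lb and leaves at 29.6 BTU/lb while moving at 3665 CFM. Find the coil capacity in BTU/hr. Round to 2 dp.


Q = 4.5 * 3665 * (34.7 - 29.6) = 84111.75 BTU/hr

84111.75 BTU/hr


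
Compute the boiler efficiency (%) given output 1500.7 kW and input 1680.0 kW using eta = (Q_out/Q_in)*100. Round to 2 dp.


eta = (1500.7/1680.0)*100 = 89.33 %

89.33 %


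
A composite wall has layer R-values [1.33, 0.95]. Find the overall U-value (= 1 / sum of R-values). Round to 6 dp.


R_total = 1.33 + 0.95 = 2.28
U = 1/2.28 = 0.438596

0.438596


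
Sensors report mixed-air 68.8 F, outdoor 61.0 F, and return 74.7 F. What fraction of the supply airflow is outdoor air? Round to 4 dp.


frac = (68.8 - 74.7) / (61.0 - 74.7) = 0.4307

0.4307


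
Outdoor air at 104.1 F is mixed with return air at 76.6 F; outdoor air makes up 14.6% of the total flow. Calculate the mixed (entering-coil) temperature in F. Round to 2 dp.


T_mix = 76.6 + (14.6/100)*(104.1-76.6) = 80.62 F

80.62 F


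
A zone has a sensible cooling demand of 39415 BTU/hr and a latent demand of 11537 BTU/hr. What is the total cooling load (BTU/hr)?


Qt = 39415 + 11537 = 50952 BTU/hr

50952 BTU/hr


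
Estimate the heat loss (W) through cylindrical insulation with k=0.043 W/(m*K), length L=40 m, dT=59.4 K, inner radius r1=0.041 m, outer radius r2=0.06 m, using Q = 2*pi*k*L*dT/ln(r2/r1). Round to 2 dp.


Q = 2*pi*0.043*40*59.4/ln(0.06/0.041) = 1685.89 W

1685.89 W


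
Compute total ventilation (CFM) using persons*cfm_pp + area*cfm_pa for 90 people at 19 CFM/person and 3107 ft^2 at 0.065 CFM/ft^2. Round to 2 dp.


Total = 90*19 + 3107*0.065 = 1911.96 CFM

1911.96 CFM


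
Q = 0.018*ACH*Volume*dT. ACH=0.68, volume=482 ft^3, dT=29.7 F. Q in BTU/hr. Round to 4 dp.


Q = 0.018 * 0.68 * 482 * 29.7 = 175.2205 BTU/hr

175.2205 BTU/hr


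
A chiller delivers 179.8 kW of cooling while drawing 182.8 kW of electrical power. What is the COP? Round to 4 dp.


COP = 179.8 / 182.8 = 0.9836

0.9836


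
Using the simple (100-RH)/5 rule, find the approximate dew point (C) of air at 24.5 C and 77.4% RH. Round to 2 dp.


Td = 24.5 - (100-77.4)/5 = 19.98 C

19.98 C


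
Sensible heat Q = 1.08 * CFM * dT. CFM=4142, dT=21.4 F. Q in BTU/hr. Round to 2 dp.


Q = 1.08 * 4142 * 21.4 = 95729.90 BTU/hr

95729.90 BTU/hr


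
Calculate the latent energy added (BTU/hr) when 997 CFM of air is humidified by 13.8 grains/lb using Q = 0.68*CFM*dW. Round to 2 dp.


Q = 0.68 * 997 * 13.8 = 9355.85 BTU/hr

9355.85 BTU/hr


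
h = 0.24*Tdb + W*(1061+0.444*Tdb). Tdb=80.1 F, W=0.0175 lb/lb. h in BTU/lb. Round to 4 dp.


h = 0.24*80.1 + 0.0175*(1061+0.444*80.1) = 38.4139 BTU/lb

38.4139 BTU/lb


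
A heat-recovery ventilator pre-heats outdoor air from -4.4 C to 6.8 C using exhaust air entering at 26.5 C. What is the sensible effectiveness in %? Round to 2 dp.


eff = (6.8-(-4.4))/(26.5-(-4.4))*100 = 36.25 %

36.25 %


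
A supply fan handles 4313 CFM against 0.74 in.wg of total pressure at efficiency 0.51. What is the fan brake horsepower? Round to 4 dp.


BHP = 4313 * 0.74 / (6356 * 0.51) = 0.9846 hp

0.9846 hp


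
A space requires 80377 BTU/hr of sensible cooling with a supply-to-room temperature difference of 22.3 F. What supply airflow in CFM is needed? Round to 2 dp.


CFM = 80377 / (1.08 * 22.3) = 3337.36

3337.36 CFM


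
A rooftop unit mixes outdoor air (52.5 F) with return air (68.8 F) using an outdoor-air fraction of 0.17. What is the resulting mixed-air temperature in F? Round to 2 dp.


T_mix = 0.17*52.5 + 0.83*68.8 = 66.03 F

66.03 F


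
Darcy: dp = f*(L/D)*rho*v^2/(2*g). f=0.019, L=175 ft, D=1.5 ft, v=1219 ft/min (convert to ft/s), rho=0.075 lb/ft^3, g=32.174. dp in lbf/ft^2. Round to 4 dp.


v_fps = 1219/60 = 20.3167 ft/s
dp = 0.019*(175/1.5)*0.075*20.3167^2/(2*32.174) = 1.0664 lbf/ft^2

1.0664 lbf/ft^2


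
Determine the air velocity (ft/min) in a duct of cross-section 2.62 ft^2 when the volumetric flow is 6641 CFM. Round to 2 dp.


V = 6641 / 2.62 = 2534.73 ft/min

2534.73 ft/min


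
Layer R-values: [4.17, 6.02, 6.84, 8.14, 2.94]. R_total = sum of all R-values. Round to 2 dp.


R_total = 4.17 + 6.02 + 6.84 + 8.14 + 2.94 = 28.11

28.11


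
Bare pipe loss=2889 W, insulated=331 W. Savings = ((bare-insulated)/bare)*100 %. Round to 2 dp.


Savings = ((2889-331)/2889)*100 = 88.54 %

88.54 %


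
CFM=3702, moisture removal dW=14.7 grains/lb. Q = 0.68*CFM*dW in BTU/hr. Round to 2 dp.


Q = 0.68 * 3702 * 14.7 = 37005.19 BTU/hr

37005.19 BTU/hr


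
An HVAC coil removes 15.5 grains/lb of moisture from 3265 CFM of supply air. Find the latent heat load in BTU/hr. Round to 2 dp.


Q = 0.68 * 3265 * 15.5 = 34413.10 BTU/hr

34413.10 BTU/hr


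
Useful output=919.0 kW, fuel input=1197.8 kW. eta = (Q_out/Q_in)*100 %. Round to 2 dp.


eta = (919.0/1197.8)*100 = 76.72 %

76.72 %


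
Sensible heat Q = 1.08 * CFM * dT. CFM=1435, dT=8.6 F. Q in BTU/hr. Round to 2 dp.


Q = 1.08 * 1435 * 8.6 = 13328.28 BTU/hr

13328.28 BTU/hr


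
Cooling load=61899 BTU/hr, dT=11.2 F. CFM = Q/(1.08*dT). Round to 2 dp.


CFM = 61899 / (1.08 * 11.2) = 5117.31

5117.31 CFM


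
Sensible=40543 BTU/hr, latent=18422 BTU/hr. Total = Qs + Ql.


Qt = 40543 + 18422 = 58965 BTU/hr

58965 BTU/hr


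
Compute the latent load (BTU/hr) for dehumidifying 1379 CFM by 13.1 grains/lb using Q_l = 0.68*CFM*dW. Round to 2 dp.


Q = 0.68 * 1379 * 13.1 = 12284.13 BTU/hr

12284.13 BTU/hr


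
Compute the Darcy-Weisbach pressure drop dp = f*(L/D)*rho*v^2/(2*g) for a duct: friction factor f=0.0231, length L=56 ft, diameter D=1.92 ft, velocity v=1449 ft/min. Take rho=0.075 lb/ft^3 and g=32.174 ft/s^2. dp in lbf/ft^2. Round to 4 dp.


v_fps = 1449/60 = 24.15 ft/s
dp = 0.0231*(56/1.92)*0.075*24.15^2/(2*32.174) = 0.4580 lbf/ft^2

0.4580 lbf/ft^2


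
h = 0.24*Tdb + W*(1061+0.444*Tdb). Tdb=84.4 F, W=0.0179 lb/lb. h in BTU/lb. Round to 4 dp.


h = 0.24*84.4 + 0.0179*(1061+0.444*84.4) = 39.9187 BTU/lb

39.9187 BTU/lb


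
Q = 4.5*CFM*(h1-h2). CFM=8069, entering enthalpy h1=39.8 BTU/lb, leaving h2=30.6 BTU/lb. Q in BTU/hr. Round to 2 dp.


Q = 4.5 * 8069 * (39.8 - 30.6) = 334056.60 BTU/hr

334056.60 BTU/hr


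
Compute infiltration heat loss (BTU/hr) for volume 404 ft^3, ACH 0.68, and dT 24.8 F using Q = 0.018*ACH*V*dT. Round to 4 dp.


Q = 0.018 * 0.68 * 404 * 24.8 = 122.6350 BTU/hr

122.6350 BTU/hr


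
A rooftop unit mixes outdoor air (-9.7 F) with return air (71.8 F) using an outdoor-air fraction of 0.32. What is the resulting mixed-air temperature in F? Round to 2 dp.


T_mix = 0.32*(-9.7) + 0.68*71.8 = 45.72 F

45.72 F


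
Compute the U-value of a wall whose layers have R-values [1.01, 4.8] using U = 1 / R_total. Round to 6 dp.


R_total = 1.01 + 4.8 = 5.81
U = 1/5.81 = 0.172117

0.172117


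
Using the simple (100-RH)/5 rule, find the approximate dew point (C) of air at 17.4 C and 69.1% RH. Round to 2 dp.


Td = 17.4 - (100-69.1)/5 = 11.22 C

11.22 C


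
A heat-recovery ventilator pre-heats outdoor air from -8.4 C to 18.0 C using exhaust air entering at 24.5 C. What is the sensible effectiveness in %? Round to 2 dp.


eff = (18.0-(-8.4))/(24.5-(-8.4))*100 = 80.24 %

80.24 %


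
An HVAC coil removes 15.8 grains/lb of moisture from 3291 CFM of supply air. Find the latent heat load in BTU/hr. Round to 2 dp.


Q = 0.68 * 3291 * 15.8 = 35358.50 BTU/hr

35358.50 BTU/hr


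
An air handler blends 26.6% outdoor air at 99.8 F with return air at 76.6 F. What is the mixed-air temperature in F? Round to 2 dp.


T_mix = 76.6 + (26.6/100)*(99.8-76.6) = 82.77 F

82.77 F


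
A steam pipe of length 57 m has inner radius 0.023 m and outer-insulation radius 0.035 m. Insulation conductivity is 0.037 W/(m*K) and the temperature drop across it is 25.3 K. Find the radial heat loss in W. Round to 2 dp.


Q = 2*pi*0.037*57*25.3/ln(0.035/0.023) = 798.51 W

798.51 W


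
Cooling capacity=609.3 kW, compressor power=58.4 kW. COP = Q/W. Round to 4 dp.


COP = 609.3 / 58.4 = 10.4332

10.4332


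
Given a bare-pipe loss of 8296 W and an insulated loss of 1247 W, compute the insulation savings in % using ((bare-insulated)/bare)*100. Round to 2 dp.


Savings = ((8296-1247)/8296)*100 = 84.97 %

84.97 %


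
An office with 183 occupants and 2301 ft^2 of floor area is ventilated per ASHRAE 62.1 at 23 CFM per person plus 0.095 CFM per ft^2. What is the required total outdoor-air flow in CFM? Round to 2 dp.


Total = 183*23 + 2301*0.095 = 4427.60 CFM

4427.60 CFM


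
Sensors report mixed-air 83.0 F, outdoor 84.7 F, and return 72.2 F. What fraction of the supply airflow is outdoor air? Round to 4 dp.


frac = (83.0 - 72.2) / (84.7 - 72.2) = 0.8640

0.8640


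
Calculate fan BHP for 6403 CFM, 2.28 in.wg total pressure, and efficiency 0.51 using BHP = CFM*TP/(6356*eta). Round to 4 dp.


BHP = 6403 * 2.28 / (6356 * 0.51) = 4.5036 hp

4.5036 hp


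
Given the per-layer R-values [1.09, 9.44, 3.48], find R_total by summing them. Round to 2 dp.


R_total = 1.09 + 9.44 + 3.48 = 14.01

14.01


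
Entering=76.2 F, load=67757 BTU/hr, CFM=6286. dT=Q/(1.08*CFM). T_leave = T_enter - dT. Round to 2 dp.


dT = 67757/(1.08*6286) = 9.9806
T_leave = 76.2 - 9.9806 = 66.22 F

66.22 F


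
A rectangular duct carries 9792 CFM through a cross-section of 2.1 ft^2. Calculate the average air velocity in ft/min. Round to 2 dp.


V = 9792 / 2.1 = 4662.86 ft/min

4662.86 ft/min


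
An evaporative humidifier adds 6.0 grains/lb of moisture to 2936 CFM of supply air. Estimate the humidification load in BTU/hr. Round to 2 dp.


Q = 0.68 * 2936 * 6.0 = 11978.88 BTU/hr

11978.88 BTU/hr


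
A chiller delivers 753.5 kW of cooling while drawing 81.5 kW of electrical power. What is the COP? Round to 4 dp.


COP = 753.5 / 81.5 = 9.2454

9.2454


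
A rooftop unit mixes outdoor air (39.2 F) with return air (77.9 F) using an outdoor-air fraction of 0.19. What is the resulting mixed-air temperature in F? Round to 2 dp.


T_mix = 0.19*39.2 + 0.81*77.9 = 70.55 F

70.55 F


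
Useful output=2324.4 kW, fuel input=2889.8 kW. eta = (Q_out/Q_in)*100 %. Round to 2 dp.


eta = (2324.4/2889.8)*100 = 80.43 %

80.43 %


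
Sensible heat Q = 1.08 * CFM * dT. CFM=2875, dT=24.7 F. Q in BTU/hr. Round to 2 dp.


Q = 1.08 * 2875 * 24.7 = 76693.50 BTU/hr

76693.50 BTU/hr


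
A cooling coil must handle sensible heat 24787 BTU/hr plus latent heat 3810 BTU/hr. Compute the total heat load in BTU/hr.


Qt = 24787 + 3810 = 28597 BTU/hr

28597 BTU/hr


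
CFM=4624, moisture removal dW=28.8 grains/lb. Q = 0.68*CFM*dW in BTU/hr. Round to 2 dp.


Q = 0.68 * 4624 * 28.8 = 90556.42 BTU/hr

90556.42 BTU/hr


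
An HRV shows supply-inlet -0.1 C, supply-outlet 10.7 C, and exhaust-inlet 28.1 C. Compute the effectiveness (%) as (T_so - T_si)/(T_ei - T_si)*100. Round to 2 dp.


eff = (10.7-(-0.1))/(28.1-(-0.1))*100 = 38.30 %

38.30 %


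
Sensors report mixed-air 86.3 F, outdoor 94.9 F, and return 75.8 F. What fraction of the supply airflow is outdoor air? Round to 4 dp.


frac = (86.3 - 75.8) / (94.9 - 75.8) = 0.5497

0.5497


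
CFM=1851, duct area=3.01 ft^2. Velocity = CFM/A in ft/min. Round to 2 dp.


V = 1851 / 3.01 = 614.95 ft/min

614.95 ft/min


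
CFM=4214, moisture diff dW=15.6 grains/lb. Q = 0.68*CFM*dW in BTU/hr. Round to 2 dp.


Q = 0.68 * 4214 * 15.6 = 44702.11 BTU/hr

44702.11 BTU/hr


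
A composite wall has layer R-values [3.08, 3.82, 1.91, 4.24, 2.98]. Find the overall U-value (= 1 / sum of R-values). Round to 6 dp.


R_total = 3.08 + 3.82 + 1.91 + 4.24 + 2.98 = 16.03
U = 1/16.03 = 0.062383

0.062383


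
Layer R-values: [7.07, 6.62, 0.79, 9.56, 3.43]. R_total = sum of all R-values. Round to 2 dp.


R_total = 7.07 + 6.62 + 0.79 + 9.56 + 3.43 = 27.47

27.47


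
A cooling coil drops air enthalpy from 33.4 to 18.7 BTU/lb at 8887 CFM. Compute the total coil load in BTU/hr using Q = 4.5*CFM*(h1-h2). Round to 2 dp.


Q = 4.5 * 8887 * (33.4 - 18.7) = 587875.05 BTU/hr

587875.05 BTU/hr


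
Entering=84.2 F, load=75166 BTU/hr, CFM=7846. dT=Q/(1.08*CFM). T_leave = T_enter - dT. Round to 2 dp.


dT = 75166/(1.08*7846) = 8.8705
T_leave = 84.2 - 8.8705 = 75.33 F

75.33 F


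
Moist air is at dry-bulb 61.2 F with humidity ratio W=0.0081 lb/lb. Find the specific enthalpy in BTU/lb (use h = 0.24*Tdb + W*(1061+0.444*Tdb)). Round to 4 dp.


h = 0.24*61.2 + 0.0081*(1061+0.444*61.2) = 23.5022 BTU/lb

23.5022 BTU/lb


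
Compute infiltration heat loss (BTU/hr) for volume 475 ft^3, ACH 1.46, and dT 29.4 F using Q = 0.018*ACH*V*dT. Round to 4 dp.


Q = 0.018 * 1.46 * 475 * 29.4 = 367.0002 BTU/hr

367.0002 BTU/hr


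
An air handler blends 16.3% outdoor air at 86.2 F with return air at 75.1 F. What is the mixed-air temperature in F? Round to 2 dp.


T_mix = 75.1 + (16.3/100)*(86.2-75.1) = 76.91 F

76.91 F


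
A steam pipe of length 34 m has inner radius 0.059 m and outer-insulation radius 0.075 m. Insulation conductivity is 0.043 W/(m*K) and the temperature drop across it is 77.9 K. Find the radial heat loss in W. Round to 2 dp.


Q = 2*pi*0.043*34*77.9/ln(0.075/0.059) = 2982.24 W

2982.24 W


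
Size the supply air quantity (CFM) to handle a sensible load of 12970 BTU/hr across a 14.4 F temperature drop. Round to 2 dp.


CFM = 12970 / (1.08 * 14.4) = 833.98

833.98 CFM


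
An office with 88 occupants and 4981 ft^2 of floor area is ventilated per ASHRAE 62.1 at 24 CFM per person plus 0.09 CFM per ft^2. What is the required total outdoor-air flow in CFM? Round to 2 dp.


Total = 88*24 + 4981*0.09 = 2560.29 CFM

2560.29 CFM


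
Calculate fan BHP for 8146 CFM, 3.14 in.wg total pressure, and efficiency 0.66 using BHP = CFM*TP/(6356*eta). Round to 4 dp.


BHP = 8146 * 3.14 / (6356 * 0.66) = 6.0974 hp

6.0974 hp


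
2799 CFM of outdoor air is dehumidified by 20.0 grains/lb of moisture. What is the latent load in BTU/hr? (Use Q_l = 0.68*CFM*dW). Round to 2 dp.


Q = 0.68 * 2799 * 20.0 = 38066.40 BTU/hr

38066.40 BTU/hr


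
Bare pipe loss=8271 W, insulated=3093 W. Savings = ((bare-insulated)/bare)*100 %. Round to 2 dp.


Savings = ((8271-3093)/8271)*100 = 62.60 %

62.60 %


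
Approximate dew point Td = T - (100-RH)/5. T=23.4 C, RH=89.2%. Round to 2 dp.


Td = 23.4 - (100-89.2)/5 = 21.24 C

21.24 C


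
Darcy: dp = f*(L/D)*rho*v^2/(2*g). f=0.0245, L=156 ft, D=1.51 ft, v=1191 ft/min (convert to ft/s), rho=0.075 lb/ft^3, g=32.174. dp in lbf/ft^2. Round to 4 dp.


v_fps = 1191/60 = 19.85 ft/s
dp = 0.0245*(156/1.51)*0.075*19.85^2/(2*32.174) = 1.1624 lbf/ft^2

1.1624 lbf/ft^2


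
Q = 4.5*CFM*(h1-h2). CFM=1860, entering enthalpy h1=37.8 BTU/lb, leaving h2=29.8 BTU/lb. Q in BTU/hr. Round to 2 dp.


Q = 4.5 * 1860 * (37.8 - 29.8) = 66960.00 BTU/hr

66960.00 BTU/hr


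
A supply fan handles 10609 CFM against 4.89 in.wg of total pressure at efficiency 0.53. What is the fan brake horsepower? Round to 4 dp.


BHP = 10609 * 4.89 / (6356 * 0.53) = 15.4001 hp

15.4001 hp


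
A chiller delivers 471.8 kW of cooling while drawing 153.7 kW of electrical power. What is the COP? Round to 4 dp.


COP = 471.8 / 153.7 = 3.0696

3.0696


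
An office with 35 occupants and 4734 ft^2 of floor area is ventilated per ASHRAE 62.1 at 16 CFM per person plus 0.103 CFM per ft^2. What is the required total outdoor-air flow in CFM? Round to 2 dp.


Total = 35*16 + 4734*0.103 = 1047.60 CFM

1047.60 CFM


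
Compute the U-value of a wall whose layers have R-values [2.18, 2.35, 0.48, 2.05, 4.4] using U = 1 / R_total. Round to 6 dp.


R_total = 2.18 + 2.35 + 0.48 + 2.05 + 4.4 = 11.46
U = 1/11.46 = 0.087260

0.087260


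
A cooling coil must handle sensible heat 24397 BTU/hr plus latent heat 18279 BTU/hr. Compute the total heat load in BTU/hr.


Qt = 24397 + 18279 = 42676 BTU/hr

42676 BTU/hr


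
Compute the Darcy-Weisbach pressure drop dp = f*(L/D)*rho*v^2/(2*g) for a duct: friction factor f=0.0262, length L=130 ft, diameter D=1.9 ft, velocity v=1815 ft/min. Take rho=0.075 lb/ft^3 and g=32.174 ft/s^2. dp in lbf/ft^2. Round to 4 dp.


v_fps = 1815/60 = 30.25 ft/s
dp = 0.0262*(130/1.9)*0.075*30.25^2/(2*32.174) = 1.9119 lbf/ft^2

1.9119 lbf/ft^2


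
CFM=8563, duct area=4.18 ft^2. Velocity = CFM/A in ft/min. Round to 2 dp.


V = 8563 / 4.18 = 2048.56 ft/min

2048.56 ft/min


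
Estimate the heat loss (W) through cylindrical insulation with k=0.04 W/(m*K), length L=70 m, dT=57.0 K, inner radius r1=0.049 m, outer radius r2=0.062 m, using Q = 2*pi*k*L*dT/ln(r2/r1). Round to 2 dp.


Q = 2*pi*0.04*70*57.0/ln(0.062/0.049) = 4261.52 W

4261.52 W


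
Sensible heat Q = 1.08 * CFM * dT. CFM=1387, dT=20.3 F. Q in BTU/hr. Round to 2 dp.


Q = 1.08 * 1387 * 20.3 = 30408.59 BTU/hr

30408.59 BTU/hr


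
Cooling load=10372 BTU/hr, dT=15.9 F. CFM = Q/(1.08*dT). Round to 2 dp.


CFM = 10372 / (1.08 * 15.9) = 604.01

604.01 CFM


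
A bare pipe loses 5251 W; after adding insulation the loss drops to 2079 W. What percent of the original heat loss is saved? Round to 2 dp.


Savings = ((5251-2079)/5251)*100 = 60.41 %

60.41 %


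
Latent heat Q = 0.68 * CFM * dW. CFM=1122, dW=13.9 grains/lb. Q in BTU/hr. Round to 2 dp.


Q = 0.68 * 1122 * 13.9 = 10605.14 BTU/hr

10605.14 BTU/hr


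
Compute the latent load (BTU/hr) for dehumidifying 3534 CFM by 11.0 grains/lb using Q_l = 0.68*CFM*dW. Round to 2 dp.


Q = 0.68 * 3534 * 11.0 = 26434.32 BTU/hr

26434.32 BTU/hr


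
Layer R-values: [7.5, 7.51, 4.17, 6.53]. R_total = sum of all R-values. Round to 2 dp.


R_total = 7.5 + 7.51 + 4.17 + 6.53 = 25.71

25.71


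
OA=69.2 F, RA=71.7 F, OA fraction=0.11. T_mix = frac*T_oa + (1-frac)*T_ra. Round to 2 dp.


T_mix = 0.11*69.2 + 0.89*71.7 = 71.43 F

71.43 F


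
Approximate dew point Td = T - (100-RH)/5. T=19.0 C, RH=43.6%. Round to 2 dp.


Td = 19.0 - (100-43.6)/5 = 7.72 C

7.72 C


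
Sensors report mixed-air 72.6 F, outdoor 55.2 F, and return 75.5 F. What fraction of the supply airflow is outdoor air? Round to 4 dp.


frac = (72.6 - 75.5) / (55.2 - 75.5) = 0.1429

0.1429


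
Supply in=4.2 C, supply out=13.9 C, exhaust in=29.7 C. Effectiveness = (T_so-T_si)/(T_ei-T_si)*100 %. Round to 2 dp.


eff = (13.9-4.2)/(29.7-4.2)*100 = 38.04 %

38.04 %


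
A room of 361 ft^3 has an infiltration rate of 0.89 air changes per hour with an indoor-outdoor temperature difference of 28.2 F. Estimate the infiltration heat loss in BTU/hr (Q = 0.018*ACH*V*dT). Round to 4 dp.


Q = 0.018 * 0.89 * 361 * 28.2 = 163.0868 BTU/hr

163.0868 BTU/hr


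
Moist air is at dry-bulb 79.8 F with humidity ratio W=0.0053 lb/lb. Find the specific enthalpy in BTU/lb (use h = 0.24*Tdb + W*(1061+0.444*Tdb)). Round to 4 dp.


h = 0.24*79.8 + 0.0053*(1061+0.444*79.8) = 24.9631 BTU/lb

24.9631 BTU/lb


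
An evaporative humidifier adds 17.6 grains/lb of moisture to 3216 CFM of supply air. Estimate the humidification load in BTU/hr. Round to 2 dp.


Q = 0.68 * 3216 * 17.6 = 38489.09 BTU/hr

38489.09 BTU/hr


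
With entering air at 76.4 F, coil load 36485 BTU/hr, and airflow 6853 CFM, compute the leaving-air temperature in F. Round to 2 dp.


dT = 36485/(1.08*6853) = 4.9296
T_leave = 76.4 - 4.9296 = 71.47 F

71.47 F


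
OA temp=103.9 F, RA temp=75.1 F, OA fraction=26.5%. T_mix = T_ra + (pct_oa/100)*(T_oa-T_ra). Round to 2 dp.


T_mix = 75.1 + (26.5/100)*(103.9-75.1) = 82.73 F

82.73 F


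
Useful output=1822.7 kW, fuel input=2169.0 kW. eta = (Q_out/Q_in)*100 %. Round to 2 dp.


eta = (1822.7/2169.0)*100 = 84.03 %

84.03 %


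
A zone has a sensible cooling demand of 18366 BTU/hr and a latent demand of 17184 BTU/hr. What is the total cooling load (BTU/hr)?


Qt = 18366 + 17184 = 35550 BTU/hr

35550 BTU/hr


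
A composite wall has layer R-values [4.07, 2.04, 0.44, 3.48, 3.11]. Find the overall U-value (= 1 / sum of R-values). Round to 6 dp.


R_total = 4.07 + 2.04 + 0.44 + 3.48 + 3.11 = 13.14
U = 1/13.14 = 0.076104

0.076104


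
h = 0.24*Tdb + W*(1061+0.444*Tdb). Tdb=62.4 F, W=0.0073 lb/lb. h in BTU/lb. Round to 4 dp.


h = 0.24*62.4 + 0.0073*(1061+0.444*62.4) = 22.9236 BTU/lb

22.9236 BTU/lb


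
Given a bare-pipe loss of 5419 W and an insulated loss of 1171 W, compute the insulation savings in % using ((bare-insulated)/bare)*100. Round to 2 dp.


Savings = ((5419-1171)/5419)*100 = 78.39 %

78.39 %


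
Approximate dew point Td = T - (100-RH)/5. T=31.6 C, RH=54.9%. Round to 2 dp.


Td = 31.6 - (100-54.9)/5 = 22.58 C

22.58 C


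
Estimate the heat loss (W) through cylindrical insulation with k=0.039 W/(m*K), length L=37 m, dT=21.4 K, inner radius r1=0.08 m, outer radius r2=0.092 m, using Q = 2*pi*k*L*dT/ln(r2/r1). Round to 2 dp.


Q = 2*pi*0.039*37*21.4/ln(0.092/0.08) = 1388.26 W

1388.26 W


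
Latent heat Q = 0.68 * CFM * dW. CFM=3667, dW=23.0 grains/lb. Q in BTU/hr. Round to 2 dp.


Q = 0.68 * 3667 * 23.0 = 57351.88 BTU/hr

57351.88 BTU/hr


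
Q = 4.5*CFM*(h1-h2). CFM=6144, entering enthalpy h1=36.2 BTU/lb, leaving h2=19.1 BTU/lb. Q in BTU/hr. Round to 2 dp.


Q = 4.5 * 6144 * (36.2 - 19.1) = 472780.80 BTU/hr

472780.80 BTU/hr


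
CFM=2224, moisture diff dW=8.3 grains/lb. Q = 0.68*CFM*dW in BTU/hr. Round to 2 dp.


Q = 0.68 * 2224 * 8.3 = 12552.26 BTU/hr

12552.26 BTU/hr


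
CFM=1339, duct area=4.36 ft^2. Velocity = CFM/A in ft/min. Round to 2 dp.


V = 1339 / 4.36 = 307.11 ft/min

307.11 ft/min


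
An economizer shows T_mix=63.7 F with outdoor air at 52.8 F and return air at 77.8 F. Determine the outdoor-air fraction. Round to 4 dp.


frac = (63.7 - 77.8) / (52.8 - 77.8) = 0.5640

0.5640


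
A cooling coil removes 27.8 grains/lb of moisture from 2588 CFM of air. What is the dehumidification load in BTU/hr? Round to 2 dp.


Q = 0.68 * 2588 * 27.8 = 48923.55 BTU/hr

48923.55 BTU/hr


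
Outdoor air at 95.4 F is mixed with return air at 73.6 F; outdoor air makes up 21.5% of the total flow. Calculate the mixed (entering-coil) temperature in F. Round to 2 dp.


T_mix = 73.6 + (21.5/100)*(95.4-73.6) = 78.29 F

78.29 F


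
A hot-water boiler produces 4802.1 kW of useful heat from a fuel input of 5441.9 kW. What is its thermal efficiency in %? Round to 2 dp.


eta = (4802.1/5441.9)*100 = 88.24 %

88.24 %


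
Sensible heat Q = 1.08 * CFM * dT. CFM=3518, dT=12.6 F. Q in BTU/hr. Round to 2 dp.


Q = 1.08 * 3518 * 12.6 = 47872.94 BTU/hr

47872.94 BTU/hr


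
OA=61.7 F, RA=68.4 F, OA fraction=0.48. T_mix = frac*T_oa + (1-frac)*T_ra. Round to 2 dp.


T_mix = 0.48*61.7 + 0.52*68.4 = 65.18 F

65.18 F


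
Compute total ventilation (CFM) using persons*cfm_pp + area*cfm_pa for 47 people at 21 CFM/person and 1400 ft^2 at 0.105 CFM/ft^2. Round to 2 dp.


Total = 47*21 + 1400*0.105 = 1134.00 CFM

1134.00 CFM


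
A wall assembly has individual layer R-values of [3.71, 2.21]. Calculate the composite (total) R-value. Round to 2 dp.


R_total = 3.71 + 2.21 = 5.92

5.92


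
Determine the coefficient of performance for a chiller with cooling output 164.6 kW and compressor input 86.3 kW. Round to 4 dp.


COP = 164.6 / 86.3 = 1.9073

1.9073


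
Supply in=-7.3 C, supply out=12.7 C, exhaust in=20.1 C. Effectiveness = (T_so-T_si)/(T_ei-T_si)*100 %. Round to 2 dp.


eff = (12.7-(-7.3))/(20.1-(-7.3))*100 = 72.99 %

72.99 %


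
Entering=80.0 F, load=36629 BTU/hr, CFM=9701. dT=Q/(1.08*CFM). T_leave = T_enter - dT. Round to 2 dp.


dT = 36629/(1.08*9701) = 3.4961
T_leave = 80.0 - 3.4961 = 76.50 F

76.50 F


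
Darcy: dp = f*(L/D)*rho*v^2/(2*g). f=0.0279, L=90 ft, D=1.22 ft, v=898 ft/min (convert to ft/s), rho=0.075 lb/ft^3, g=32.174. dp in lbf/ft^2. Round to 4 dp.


v_fps = 898/60 = 14.9667 ft/s
dp = 0.0279*(90/1.22)*0.075*14.9667^2/(2*32.174) = 0.5374 lbf/ft^2

0.5374 lbf/ft^2


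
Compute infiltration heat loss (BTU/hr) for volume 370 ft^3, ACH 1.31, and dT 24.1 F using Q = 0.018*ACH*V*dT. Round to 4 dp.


Q = 0.018 * 1.31 * 370 * 24.1 = 210.2629 BTU/hr

210.2629 BTU/hr


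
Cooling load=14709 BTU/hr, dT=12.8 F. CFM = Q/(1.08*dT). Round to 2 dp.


CFM = 14709 / (1.08 * 12.8) = 1064.02

1064.02 CFM


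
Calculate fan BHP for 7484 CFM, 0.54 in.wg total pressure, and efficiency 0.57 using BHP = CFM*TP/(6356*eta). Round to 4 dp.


BHP = 7484 * 0.54 / (6356 * 0.57) = 1.1155 hp

1.1155 hp


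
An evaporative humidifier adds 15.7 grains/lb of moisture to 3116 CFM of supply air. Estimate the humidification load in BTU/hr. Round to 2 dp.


Q = 0.68 * 3116 * 15.7 = 33266.42 BTU/hr

33266.42 BTU/hr


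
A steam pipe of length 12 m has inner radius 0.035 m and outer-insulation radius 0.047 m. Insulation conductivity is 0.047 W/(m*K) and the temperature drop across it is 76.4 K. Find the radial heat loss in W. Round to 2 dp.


Q = 2*pi*0.047*12*76.4/ln(0.047/0.035) = 918.39 W

918.39 W


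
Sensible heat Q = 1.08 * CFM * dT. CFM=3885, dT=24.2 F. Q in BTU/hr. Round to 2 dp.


Q = 1.08 * 3885 * 24.2 = 101538.36 BTU/hr

101538.36 BTU/hr


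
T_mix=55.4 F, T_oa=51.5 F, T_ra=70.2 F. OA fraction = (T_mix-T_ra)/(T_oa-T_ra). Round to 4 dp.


frac = (55.4 - 70.2) / (51.5 - 70.2) = 0.7914

0.7914


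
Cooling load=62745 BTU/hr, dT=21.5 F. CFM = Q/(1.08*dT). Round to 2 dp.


CFM = 62745 / (1.08 * 21.5) = 2702.20

2702.20 CFM


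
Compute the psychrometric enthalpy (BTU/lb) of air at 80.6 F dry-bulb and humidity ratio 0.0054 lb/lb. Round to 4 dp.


h = 0.24*80.6 + 0.0054*(1061+0.444*80.6) = 25.2666 BTU/lb

25.2666 BTU/lb
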